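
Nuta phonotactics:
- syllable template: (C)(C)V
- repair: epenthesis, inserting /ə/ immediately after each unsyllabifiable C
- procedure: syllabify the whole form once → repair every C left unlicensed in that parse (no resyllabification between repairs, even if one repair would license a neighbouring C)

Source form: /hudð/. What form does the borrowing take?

hudəðə

The consonants /d/, /ð/ cannot be parsed into a legal (C)(C)V syllable (no codas are permitted; onsets may contain at most 2 consonants).
Inserting the epenthetic vowel yields /d/ → /də/, /ð/ → /ðə/.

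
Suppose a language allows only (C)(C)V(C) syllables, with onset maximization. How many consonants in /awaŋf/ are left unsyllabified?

1

The consonants /f/ cannot be parsed into a legal (C)(C)V(C) syllable (at most one coda consonant is licensed; onsets may contain at most 2 consonants).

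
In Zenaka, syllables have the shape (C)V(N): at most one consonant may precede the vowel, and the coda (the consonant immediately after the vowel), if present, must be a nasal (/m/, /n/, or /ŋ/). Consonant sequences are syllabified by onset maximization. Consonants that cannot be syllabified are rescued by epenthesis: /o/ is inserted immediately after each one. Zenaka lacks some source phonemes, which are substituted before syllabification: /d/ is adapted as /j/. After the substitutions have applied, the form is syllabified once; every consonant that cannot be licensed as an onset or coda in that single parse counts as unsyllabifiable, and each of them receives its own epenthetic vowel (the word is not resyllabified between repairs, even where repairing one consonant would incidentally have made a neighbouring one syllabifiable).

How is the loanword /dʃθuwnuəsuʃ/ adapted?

joʃoθuwonuəsuʃo

Substitution: /d/ → /j/, giving /jʃθuwnuəsuʃ/.
Under (C)V(N), the unsyllabifiable consonants are /j/, /ʃ/, /w/, /ʃ/ (only a nasal (/m/, /n/, or /ŋ/) is licensed in coda position; onsets are limited to one consonant).
Epenthesis after each stranded consonant: /j/ → /jo/, /ʃ/ → /ʃo/, /w/ → /wo/, /ʃ/ → /ʃo/.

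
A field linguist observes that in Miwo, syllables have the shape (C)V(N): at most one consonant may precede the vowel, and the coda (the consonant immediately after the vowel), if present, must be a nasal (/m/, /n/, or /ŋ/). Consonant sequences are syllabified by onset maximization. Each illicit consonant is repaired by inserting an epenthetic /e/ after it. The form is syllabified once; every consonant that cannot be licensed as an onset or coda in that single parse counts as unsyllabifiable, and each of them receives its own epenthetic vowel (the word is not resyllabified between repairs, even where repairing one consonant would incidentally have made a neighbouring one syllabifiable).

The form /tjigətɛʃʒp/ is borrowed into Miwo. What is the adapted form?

tejigətɛʃeʒepe

Syllabifying with onset maximization leaves /t/, /ʃ/, /ʒ/, /p/ stranded (only a nasal (/m/, /n/, or /ŋ/) is licensed in coda position; onsets are limited to one consonant).
Inserting the epenthetic vowel yields /t/ → /te/, /ʃ/ → /ʃe/, /ʒ/ → /ʒe/, /p/ → /pe/.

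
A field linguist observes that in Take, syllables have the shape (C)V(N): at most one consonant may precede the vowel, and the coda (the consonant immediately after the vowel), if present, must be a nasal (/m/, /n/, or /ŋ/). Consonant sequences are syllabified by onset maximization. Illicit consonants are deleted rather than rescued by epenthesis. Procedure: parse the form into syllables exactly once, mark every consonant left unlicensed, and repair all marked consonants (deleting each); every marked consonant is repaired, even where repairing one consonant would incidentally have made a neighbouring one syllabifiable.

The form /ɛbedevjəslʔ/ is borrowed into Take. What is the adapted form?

ɛbedejə

Syllabifying with onset maximization leaves /v/, /s/, /l/, /ʔ/ stranded (only a nasal (/m/, /n/, or /ŋ/) is licensed in coda position; onsets are limited to one consonant).
Deletion applies to /v/, /s/, /l/, /ʔ/.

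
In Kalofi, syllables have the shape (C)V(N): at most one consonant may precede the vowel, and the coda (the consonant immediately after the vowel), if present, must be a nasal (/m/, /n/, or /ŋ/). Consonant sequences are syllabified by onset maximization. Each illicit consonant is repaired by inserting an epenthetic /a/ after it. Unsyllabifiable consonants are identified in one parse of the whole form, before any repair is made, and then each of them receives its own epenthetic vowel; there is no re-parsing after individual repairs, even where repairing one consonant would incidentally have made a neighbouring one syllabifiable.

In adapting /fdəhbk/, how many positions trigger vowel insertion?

4

The unsyllabifiable consonants are /f/, /h/, /b/, /k/; each receives one epenthetic vowel.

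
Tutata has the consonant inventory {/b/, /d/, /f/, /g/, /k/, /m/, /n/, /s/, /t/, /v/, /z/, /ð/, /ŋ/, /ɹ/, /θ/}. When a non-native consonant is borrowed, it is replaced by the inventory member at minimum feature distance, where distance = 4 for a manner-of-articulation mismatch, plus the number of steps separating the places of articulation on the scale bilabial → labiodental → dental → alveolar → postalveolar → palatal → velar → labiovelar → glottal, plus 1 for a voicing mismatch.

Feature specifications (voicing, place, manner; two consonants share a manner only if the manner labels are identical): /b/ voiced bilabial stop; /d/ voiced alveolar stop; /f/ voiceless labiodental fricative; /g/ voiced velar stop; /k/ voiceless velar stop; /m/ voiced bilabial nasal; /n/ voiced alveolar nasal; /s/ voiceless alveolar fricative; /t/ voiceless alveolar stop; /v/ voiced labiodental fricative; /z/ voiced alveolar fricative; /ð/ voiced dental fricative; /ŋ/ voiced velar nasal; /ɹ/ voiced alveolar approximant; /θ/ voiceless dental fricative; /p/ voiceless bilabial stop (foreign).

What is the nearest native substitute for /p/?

b

/b/ is closest: same manner (stop), place distance 0 (bilabial→bilabial), voicing differs (+1); total 1. Next closest is /t/ at distance 3.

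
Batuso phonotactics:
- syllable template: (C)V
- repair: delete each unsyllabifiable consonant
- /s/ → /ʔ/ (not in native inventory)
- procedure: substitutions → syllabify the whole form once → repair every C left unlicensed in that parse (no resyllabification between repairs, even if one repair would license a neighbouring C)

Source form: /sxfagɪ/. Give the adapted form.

fagɪ

Substitution: /s/ → /ʔ/, giving /ʔxfagɪ/.
The consonants /ʔ/, /x/ cannot be parsed into a legal (C)V syllable (no codas are permitted; onsets are limited to one consonant).
Deleting the stranded consonants removes /ʔ/, /x/.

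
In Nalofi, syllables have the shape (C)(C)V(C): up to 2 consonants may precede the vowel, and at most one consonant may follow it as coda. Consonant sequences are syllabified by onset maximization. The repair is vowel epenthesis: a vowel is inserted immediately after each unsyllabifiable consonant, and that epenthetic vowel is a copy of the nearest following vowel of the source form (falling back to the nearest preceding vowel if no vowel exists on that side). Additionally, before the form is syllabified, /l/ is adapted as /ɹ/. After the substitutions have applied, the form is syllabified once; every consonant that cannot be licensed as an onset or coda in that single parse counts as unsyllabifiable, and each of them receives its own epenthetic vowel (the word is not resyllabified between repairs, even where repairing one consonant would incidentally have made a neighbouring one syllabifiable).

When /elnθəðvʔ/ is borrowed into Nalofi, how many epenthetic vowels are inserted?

After substitution the input is /eɹnθəðvʔ/.
The unsyllabifiable consonants are /v/, /ʔ/; each receives one epenthetic vowel.

2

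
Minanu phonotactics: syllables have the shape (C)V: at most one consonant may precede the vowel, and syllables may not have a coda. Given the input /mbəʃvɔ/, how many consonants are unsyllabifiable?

The consonants /m/, /ʃ/ cannot be parsed into a legal (C)V syllable (no codas are permitted; onsets are limited to one consonant).

2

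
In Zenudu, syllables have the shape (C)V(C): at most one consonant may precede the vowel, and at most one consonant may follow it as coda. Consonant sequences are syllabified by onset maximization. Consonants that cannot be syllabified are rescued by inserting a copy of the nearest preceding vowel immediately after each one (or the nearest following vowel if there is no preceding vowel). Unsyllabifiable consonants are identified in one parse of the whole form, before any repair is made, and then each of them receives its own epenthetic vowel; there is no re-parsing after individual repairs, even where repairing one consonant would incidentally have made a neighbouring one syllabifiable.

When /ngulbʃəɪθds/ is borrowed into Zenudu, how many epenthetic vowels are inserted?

The unsyllabifiable consonants are /n/, /b/, /d/, /s/; each receives one epenthetic vowel.

4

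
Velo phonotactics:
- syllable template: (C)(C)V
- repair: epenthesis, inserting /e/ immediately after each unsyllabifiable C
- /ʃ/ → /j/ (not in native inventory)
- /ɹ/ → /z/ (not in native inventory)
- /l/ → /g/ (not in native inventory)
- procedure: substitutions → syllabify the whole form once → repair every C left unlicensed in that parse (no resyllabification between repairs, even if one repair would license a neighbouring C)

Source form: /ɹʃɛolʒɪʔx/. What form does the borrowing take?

zjɛogʒɪʔexe

Substitution: /ɹ/ → /z/, /ʃ/ → /j/, /l/ → /g/, giving /zjɛogʒɪʔx/.
Under (C)(C)V, the unsyllabifiable consonants are /ʔ/, /x/ (no codas are permitted; onsets may contain at most 2 consonants).
Epenthesis after each stranded consonant: /ʔ/ → /ʔe/, /x/ → /xe/.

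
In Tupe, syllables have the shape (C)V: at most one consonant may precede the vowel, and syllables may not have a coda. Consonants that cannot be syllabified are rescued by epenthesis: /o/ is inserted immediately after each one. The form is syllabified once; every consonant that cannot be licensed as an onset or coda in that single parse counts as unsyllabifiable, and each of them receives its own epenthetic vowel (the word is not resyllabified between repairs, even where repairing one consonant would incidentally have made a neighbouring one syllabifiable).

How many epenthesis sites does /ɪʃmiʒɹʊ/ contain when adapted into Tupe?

The unsyllabifiable consonants are /ʃ/, /ʒ/; each receives one epenthetic vowel.

2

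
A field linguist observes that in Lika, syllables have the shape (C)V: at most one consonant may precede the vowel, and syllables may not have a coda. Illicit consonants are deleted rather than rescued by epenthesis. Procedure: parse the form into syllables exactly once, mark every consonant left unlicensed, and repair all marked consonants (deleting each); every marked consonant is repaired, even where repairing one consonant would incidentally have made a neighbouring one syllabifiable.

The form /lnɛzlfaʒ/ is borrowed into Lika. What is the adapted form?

nɛfa

Under (C)V, the unsyllabifiable consonants are /l/, /z/, /l/, /ʒ/ (no codas are permitted; onsets are limited to one consonant).
Deleting the stranded consonants removes /l/, /z/, /l/, /ʒ/.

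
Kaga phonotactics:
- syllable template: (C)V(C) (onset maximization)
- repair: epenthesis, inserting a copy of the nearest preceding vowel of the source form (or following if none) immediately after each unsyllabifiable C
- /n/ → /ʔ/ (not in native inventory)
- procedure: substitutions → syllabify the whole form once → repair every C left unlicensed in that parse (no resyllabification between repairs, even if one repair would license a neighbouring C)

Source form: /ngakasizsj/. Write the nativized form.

Substitution: /n/ → /ʔ/, giving /ʔgakasizsj/.
Syllabifying with onset maximization leaves /ʔ/, /s/, /j/ stranded (at most one coda consonant is licensed; onsets are limited to one consonant).
Epenthesis after each stranded consonant: /ʔ/ → /ʔa/, /s/ → /si/, /j/ → /ji/.

ʔagakasizsiji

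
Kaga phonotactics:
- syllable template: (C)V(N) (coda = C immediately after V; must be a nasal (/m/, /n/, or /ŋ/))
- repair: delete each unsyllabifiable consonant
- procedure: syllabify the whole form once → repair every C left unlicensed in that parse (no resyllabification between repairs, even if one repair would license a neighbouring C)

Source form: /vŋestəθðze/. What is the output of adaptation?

ŋetəze

Under (C)V(N), the unsyllabifiable consonants are /v/, /s/, /θ/, /ð/ (only a nasal (/m/, /n/, or /ŋ/) is licensed in coda position; onsets are limited to one consonant).
Deletion applies to /v/, /s/, /θ/, /ð/.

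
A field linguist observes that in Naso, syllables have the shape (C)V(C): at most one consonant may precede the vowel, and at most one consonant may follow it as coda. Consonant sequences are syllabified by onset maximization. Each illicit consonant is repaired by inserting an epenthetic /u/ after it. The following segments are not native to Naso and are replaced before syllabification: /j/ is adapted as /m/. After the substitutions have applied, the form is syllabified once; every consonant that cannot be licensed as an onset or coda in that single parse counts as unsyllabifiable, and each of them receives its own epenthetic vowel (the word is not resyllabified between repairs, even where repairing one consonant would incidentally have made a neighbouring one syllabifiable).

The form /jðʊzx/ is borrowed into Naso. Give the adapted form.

Substitution: /j/ → /m/, giving /mðʊzx/.
Under (C)V(C), the unsyllabifiable consonants are /m/, /x/ (at most one coda consonant is licensed; onsets are limited to one consonant).
Each unlicensed consonant becomes the onset of a new syllable: /m/ → /mu/, /x/ → /xu/.

muðʊzxu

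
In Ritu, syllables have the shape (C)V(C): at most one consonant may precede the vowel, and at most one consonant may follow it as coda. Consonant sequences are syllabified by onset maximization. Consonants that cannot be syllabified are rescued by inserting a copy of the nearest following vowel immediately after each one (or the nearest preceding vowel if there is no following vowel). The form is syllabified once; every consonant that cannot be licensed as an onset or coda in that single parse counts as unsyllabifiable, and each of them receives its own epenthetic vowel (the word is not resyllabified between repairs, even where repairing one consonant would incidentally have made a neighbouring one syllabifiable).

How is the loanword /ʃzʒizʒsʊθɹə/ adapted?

The consonants /ʃ/, /z/, /ʒ/ cannot be parsed into a legal (C)V(C) syllable (at most one coda consonant is licensed; onsets are limited to one consonant).
Epenthesis after each stranded consonant: /ʃ/ → /ʃi/, /z/ → /zi/, /ʒ/ → /ʒʊ/.

ʃiziʒizʒʊsʊθɹə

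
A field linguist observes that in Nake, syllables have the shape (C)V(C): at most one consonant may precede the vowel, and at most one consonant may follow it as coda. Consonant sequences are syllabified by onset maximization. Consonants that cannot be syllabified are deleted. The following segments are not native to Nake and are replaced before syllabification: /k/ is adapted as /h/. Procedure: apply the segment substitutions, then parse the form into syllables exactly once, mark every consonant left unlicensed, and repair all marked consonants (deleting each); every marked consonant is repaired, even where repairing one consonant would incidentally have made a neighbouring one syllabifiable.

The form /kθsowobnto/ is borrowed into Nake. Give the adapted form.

Substitution: /k/ → /h/, giving /hθsowobnto/.
The consonants /h/, /θ/, /n/ cannot be parsed into a legal (C)V(C) syllable (at most one coda consonant is licensed; onsets are limited to one consonant).
Each unlicensed consonant is deleted: /h/, /θ/, /n/.

sowobto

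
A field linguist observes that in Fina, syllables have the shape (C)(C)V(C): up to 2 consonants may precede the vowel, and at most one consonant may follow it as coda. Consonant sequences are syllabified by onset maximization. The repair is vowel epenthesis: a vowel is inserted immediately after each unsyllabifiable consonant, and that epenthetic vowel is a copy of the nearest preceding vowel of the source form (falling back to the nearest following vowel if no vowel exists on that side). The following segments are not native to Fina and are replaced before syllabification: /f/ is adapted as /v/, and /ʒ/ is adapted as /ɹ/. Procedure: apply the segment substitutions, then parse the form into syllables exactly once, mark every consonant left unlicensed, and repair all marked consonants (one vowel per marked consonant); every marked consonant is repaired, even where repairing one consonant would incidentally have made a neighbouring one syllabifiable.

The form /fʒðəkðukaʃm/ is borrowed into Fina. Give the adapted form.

Substitution: /f/ → /v/, /ʒ/ → /ɹ/, giving /vɹðəkðukaʃm/.
The consonants /v/, /m/ cannot be parsed into a legal (C)(C)V(C) syllable (at most one coda consonant is licensed; onsets may contain at most 2 consonants).
Inserting the epenthetic vowel yields /v/ → /və/, /m/ → /ma/.

vəɹðəkðukaʃma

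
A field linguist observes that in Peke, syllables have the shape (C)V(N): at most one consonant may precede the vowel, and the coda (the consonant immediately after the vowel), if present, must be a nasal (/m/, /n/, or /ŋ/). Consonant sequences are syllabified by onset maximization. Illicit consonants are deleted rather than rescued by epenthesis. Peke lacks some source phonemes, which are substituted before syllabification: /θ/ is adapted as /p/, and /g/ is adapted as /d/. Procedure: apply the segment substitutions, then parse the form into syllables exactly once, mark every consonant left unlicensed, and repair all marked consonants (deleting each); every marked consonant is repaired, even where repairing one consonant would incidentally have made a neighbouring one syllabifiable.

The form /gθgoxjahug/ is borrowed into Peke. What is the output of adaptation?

Substitution: /g/ → /d/, /θ/ → /p/, giving /dpdoxjahud/.
Syllabifying with onset maximization leaves /d/, /p/, /x/, /d/ stranded (only a nasal (/m/, /n/, or /ŋ/) is licensed in coda position; onsets are limited to one consonant).
Each unlicensed consonant is deleted: /d/, /p/, /x/, /d/.

dojahu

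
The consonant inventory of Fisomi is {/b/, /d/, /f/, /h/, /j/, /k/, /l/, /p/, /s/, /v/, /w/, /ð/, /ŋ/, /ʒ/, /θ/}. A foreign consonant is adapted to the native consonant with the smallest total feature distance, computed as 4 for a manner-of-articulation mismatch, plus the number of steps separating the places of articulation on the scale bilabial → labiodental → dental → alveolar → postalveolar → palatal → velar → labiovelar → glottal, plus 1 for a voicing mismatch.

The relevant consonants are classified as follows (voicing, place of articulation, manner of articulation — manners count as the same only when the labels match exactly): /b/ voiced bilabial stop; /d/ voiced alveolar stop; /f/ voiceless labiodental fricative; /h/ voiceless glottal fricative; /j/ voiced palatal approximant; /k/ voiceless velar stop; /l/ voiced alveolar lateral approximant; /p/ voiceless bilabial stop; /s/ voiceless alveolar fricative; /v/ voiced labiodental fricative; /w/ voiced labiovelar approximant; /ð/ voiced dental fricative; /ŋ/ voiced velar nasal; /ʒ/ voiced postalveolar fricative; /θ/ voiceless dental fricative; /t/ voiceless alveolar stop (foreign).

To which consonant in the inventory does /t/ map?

/d/ is closest: same manner (stop), place distance 0 (alveolar→alveolar), voicing differs (+1); total 1. Next closest is /k/ at distance 3.

d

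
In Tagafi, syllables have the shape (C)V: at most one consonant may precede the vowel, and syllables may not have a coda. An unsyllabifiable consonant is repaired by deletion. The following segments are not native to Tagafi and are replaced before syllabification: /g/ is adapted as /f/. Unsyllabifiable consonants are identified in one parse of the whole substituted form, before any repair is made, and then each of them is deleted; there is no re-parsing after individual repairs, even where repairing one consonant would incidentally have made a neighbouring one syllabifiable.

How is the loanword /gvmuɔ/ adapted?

muɔ

Substitution: /g/ → /f/, giving /fvmuɔ/.
The consonants /f/, /v/ cannot be parsed into a legal (C)V syllable (no codas are permitted; onsets are limited to one consonant).
Each unlicensed consonant is deleted: /f/, /v/.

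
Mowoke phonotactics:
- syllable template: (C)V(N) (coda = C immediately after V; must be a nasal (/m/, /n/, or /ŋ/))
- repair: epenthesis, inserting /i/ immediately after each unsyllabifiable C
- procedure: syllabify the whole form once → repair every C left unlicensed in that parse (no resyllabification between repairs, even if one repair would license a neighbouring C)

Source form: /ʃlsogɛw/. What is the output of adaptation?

ʃilisogɛwi

Under (C)V(N), the unsyllabifiable consonants are /ʃ/, /l/, /w/ (only a nasal (/m/, /n/, or /ŋ/) is licensed in coda position; onsets are limited to one consonant).
Inserting the epenthetic vowel yields /ʃ/ → /ʃi/, /l/ → /li/, /w/ → /wi/.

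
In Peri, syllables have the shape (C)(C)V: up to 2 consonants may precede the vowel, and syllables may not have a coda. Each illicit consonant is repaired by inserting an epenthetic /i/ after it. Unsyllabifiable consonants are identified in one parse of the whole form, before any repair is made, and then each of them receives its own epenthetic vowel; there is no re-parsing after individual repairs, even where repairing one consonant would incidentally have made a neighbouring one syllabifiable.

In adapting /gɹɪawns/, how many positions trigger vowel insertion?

3

The unsyllabifiable consonants are /w/, /n/, /s/; each receives one epenthetic vowel.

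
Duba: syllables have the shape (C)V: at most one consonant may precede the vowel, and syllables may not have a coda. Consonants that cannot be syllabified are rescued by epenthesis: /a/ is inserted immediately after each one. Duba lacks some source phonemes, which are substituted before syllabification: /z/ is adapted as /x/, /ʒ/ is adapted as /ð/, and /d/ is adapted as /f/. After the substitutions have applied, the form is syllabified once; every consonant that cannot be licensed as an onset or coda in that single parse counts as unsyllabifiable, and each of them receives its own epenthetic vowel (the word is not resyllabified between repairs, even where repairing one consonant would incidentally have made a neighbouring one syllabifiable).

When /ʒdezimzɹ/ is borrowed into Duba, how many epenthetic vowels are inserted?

4

After substitution the input is /ðfeximxɹ/.
The unsyllabifiable consonants are /ð/, /m/, /x/, /ɹ/; each receives one epenthetic vowel.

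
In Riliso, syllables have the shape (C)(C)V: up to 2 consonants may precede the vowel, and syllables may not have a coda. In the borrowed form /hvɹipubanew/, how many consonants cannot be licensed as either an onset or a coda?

Syllabifying with onset maximization leaves /h/, /w/ stranded (no codas are permitted; onsets may contain at most 2 consonants).

2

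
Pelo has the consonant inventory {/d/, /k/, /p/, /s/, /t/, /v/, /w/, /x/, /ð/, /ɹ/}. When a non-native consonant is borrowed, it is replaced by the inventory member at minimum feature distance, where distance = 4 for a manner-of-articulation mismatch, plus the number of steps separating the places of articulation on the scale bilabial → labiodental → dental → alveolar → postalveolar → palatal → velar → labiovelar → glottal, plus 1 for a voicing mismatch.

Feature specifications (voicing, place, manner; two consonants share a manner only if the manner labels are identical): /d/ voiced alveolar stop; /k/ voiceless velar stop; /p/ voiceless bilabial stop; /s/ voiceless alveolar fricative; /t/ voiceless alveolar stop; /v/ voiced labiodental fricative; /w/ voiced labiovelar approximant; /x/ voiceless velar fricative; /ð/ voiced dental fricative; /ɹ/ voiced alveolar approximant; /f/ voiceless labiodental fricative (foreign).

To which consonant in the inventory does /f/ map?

v

/v/ is closest: same manner (fricative), place distance 0 (labiodental→labiodental), voicing differs (+1); total 1. Next closest is /s/ at distance 2.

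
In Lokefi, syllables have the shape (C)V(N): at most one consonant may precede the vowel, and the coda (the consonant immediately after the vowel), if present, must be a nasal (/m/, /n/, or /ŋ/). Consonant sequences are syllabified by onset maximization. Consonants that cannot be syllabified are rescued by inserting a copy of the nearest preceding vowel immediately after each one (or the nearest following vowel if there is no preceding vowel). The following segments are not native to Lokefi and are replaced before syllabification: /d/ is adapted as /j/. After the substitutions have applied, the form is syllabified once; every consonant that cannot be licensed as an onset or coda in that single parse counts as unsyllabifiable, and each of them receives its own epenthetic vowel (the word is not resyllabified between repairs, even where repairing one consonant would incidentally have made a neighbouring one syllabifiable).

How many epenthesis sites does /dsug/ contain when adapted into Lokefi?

2

After substitution the input is /jsug/.
The unsyllabifiable consonants are /j/, /g/; each receives one epenthetic vowel.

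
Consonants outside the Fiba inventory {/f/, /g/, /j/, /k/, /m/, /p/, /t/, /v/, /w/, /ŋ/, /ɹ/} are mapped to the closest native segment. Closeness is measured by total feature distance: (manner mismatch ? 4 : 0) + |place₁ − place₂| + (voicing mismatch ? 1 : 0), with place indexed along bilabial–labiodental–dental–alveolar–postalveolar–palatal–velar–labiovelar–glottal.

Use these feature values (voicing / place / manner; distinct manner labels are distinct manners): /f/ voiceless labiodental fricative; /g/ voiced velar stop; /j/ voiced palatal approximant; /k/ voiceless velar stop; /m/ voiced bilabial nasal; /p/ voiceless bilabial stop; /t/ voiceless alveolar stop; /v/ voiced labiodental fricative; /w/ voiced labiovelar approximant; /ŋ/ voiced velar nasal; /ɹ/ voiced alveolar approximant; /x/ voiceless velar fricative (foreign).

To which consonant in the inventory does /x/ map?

/k/ is closest: manner differs (fricative→stop, +4), place distance 0 (velar→velar), same voicing; total 4. Next closest is /f/ at distance 5.

k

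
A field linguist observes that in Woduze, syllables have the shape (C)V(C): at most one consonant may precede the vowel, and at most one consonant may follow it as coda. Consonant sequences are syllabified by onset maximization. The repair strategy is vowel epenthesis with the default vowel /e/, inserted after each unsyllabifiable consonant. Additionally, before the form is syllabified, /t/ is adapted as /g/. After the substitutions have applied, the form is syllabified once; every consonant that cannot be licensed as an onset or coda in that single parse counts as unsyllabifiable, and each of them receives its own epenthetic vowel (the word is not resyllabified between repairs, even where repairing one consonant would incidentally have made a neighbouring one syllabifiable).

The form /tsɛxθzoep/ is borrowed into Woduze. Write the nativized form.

gesɛxθezoep

Substitution: /t/ → /g/, giving /gsɛxθzoep/.
Under (C)V(C), the unsyllabifiable consonants are /g/, /θ/ (at most one coda consonant is licensed; onsets are limited to one consonant).
Epenthesis after each stranded consonant: /g/ → /ge/, /θ/ → /θe/.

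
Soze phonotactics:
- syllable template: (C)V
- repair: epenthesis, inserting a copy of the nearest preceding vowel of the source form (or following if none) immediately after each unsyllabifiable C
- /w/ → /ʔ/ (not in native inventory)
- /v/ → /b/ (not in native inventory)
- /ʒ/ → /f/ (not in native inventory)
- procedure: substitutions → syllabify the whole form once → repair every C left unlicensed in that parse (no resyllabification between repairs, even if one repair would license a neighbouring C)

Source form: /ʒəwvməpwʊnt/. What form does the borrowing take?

fəʔəbəməpəʔʊnʊtʊ

Substitution: /ʒ/ → /f/, /w/ → /ʔ/, /v/ → /b/, giving /fəʔbməpʔʊnt/.
Syllabifying with onset maximization leaves /ʔ/, /b/, /p/, /n/, /t/ stranded (no codas are permitted; onsets are limited to one consonant).
Each unlicensed consonant becomes the onset of a new syllable: /ʔ/ → /ʔə/, /b/ → /bə/, /p/ → /pə/, /n/ → /nʊ/, /t/ → /tʊ/.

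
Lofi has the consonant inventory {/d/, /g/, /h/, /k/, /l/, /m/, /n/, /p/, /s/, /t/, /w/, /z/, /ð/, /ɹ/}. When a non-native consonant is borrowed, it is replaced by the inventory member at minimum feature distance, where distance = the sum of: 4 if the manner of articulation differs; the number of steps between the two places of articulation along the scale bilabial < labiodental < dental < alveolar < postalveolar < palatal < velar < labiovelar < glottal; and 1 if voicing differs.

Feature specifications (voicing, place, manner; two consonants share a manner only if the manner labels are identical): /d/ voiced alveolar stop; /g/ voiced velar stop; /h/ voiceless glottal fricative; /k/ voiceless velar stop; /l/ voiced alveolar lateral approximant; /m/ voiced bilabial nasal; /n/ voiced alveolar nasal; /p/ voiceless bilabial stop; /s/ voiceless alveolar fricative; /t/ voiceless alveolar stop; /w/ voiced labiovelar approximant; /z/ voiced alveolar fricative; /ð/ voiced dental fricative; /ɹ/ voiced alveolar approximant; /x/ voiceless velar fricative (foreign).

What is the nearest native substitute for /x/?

/h/ is closest: same manner (fricative), place distance 2 (velar→glottal), same voicing; total 2. Next closest is /s/ at distance 3.

h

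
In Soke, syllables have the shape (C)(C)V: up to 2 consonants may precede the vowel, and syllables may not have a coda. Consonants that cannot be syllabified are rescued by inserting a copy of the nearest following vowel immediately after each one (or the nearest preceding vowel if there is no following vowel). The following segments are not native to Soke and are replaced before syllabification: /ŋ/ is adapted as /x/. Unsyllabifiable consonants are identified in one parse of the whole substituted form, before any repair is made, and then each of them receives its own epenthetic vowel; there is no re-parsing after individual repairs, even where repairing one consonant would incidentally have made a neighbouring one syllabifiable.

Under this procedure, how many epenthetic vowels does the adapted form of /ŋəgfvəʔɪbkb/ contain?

4

After substitution the input is /xəgfvəʔɪbkb/.
The unsyllabifiable consonants are /g/, /b/, /k/, /b/; each receives one epenthetic vowel.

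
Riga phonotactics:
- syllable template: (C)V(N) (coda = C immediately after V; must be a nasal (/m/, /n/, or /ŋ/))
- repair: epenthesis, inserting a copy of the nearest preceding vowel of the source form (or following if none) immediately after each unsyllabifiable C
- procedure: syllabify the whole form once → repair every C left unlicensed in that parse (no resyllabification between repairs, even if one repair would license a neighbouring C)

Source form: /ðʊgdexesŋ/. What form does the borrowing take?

ðʊgʊdexeseŋe

The consonants /g/, /s/, /ŋ/ cannot be parsed into a legal (C)V(N) syllable (only a nasal (/m/, /n/, or /ŋ/) is licensed in coda position; onsets are limited to one consonant).
Epenthesis after each stranded consonant: /g/ → /gʊ/, /s/ → /se/, /ŋ/ → /ŋe/.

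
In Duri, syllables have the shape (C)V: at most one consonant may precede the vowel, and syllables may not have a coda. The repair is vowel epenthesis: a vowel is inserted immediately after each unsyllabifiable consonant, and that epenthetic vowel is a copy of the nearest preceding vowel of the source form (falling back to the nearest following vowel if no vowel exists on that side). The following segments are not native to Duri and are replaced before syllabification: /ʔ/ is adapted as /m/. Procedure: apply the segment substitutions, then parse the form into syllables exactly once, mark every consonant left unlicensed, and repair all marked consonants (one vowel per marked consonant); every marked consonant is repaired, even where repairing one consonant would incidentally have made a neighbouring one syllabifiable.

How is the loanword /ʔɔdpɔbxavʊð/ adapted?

Substitution: /ʔ/ → /m/, giving /mɔdpɔbxavʊð/.
The consonants /d/, /b/, /ð/ cannot be parsed into a legal (C)V syllable (no codas are permitted; onsets are limited to one consonant).
Inserting the epenthetic vowel yields /d/ → /dɔ/, /b/ → /bɔ/, /ð/ → /ðʊ/.

mɔdɔpɔbɔxavʊðʊ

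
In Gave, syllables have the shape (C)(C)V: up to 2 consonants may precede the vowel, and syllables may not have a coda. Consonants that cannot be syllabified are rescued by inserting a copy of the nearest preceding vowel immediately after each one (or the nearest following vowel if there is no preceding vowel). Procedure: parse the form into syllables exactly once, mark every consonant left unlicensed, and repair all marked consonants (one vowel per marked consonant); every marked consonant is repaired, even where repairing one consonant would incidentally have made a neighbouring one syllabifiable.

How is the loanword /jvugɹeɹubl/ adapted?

jvugɹeɹubulu

Under (C)(C)V, the unsyllabifiable consonants are /b/, /l/ (no codas are permitted; onsets may contain at most 2 consonants).
Epenthesis after each stranded consonant: /b/ → /bu/, /l/ → /lu/.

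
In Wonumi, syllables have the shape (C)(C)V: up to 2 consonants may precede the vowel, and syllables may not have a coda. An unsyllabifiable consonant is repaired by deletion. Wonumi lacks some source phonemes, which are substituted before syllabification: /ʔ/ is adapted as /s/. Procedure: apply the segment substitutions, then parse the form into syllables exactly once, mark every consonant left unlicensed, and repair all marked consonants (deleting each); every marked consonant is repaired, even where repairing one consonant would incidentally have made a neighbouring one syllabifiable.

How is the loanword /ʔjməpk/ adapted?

jmə

Substitution: /ʔ/ → /s/, giving /sjməpk/.
Syllabifying with onset maximization leaves /s/, /p/, /k/ stranded (no codas are permitted; onsets may contain at most 2 consonants).
Each unlicensed consonant is deleted: /s/, /p/, /k/.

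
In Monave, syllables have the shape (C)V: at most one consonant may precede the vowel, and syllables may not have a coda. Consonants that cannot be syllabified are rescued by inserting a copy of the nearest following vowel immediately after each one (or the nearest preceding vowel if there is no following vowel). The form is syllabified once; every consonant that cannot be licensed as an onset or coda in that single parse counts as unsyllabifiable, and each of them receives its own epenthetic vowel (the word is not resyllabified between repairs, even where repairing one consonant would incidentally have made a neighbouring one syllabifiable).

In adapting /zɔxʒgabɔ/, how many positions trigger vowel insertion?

2

The unsyllabifiable consonants are /x/, /ʒ/; each receives one epenthetic vowel.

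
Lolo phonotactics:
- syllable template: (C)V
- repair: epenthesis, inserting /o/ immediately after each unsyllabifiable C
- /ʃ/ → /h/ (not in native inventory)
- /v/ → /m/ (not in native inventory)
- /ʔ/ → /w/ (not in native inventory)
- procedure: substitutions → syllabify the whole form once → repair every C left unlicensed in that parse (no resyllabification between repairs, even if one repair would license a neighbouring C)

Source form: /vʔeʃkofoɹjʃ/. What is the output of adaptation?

mowehokofoɹojoho

Substitution: /v/ → /m/, /ʔ/ → /w/, /ʃ/ → /h/, giving /mwehkofoɹjh/.
Under (C)V, the unsyllabifiable consonants are /m/, /h/, /ɹ/, /j/, /h/ (no codas are permitted; onsets are limited to one consonant).
Inserting the epenthetic vowel yields /m/ → /mo/, /h/ → /ho/, /ɹ/ → /ɹo/, /j/ → /jo/, /h/ → /ho/.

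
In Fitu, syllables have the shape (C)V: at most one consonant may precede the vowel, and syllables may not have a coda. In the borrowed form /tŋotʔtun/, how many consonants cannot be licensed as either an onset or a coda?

4

The consonants /t/, /t/, /ʔ/, /n/ cannot be parsed into a legal (C)V syllable (no codas are permitted; onsets are limited to one consonant).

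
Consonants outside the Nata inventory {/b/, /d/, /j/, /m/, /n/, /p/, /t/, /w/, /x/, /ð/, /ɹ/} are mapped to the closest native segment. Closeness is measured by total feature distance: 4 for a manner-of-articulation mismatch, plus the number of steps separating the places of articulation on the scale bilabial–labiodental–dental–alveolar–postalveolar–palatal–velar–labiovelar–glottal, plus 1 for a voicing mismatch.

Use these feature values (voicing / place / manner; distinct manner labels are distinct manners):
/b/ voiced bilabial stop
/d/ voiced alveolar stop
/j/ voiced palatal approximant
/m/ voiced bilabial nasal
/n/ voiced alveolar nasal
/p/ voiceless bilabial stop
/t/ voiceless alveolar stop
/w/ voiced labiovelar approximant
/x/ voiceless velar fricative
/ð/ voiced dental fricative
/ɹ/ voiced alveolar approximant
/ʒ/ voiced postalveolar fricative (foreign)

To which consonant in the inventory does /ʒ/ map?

/ð/ is closest: same manner (fricative), place distance 2 (postalveolar→dental), same voicing; total 2. Next closest is /x/ at distance 3.

ð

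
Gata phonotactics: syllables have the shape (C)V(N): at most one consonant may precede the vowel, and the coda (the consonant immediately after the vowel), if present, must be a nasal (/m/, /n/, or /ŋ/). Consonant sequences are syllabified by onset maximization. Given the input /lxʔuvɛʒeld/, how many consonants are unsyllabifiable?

Under (C)V(N), the unsyllabifiable consonants are /l/, /x/, /l/, /d/ (only a nasal (/m/, /n/, or /ŋ/) is licensed in coda position; onsets are limited to one consonant).

4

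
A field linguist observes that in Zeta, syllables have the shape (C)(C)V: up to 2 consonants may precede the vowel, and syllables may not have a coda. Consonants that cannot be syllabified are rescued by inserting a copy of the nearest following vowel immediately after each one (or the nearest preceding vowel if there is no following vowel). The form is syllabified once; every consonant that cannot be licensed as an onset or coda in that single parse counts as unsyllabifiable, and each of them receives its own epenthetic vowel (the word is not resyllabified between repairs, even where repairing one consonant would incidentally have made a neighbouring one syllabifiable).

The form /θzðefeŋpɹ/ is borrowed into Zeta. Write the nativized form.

Under (C)(C)V, the unsyllabifiable consonants are /θ/, /ŋ/, /p/, /ɹ/ (no codas are permitted; onsets may contain at most 2 consonants).
Each unlicensed consonant becomes the onset of a new syllable: /θ/ → /θe/, /ŋ/ → /ŋe/, /p/ → /pe/, /ɹ/ → /ɹe/.

θezðefeŋepeɹe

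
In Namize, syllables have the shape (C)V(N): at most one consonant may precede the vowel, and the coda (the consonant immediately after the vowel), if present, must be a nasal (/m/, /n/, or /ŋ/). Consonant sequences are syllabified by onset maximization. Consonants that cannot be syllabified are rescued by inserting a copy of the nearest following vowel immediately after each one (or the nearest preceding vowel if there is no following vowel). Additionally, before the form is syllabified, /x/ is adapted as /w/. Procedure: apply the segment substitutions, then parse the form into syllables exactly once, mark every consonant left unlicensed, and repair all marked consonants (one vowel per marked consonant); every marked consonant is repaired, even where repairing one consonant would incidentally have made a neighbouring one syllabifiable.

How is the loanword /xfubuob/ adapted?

Substitution: /x/ → /w/, giving /wfubuob/.
Syllabifying with onset maximization leaves /w/, /b/ stranded (only a nasal (/m/, /n/, or /ŋ/) is licensed in coda position; onsets are limited to one consonant).
Epenthesis after each stranded consonant: /w/ → /wu/, /b/ → /bo/.

wufubuobo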